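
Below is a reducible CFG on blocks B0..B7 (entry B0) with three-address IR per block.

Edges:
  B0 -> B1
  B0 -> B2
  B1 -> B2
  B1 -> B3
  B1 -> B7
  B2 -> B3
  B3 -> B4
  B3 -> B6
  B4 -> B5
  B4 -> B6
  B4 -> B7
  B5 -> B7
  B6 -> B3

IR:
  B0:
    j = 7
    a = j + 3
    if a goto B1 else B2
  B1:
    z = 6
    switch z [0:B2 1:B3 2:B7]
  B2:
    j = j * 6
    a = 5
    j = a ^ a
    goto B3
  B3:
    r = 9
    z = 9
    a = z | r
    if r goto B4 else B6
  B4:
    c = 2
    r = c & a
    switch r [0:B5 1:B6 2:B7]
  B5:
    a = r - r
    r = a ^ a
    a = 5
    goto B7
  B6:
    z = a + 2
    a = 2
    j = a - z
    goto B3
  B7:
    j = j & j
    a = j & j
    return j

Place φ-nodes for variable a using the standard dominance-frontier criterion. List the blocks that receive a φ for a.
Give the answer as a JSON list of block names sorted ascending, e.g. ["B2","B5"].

idom tree: B1←B0 B2←B0 B3←B0 B4←B3 B5←B4 B6←B3 B7←B0
Join-block Dom:
  B2: preds {B0,B1}: {B0} ∩ {B0,B1} = {B0}; idom=B0
  B3: preds {B1,B2,B6}: {B0,B1} ∩ {B0,B2} ∩ {B0,B3,B6} = {B0}; idom=B0
  B6: preds {B3,B4}: {B0,B3} ∩ {B0,B3,B4} = {B0,B3}; idom=B3
  B7: preds {B1,B4,B5}: {B0,B1} ∩ {B0,B3,B4} ∩ {B0,B3,B4,B5} = {B0}; idom=B0

DF derivation:
  B2←B0: walk · to B0
  B2←B1: walk B1 to B0
  B3←B1: walk B1 to B0
  B3←B2: walk B2 to B0
  B3←B6: walk B6→B3 to B0
  B6←B3: walk · to B3
  B6←B4: walk B4 to B3
  B7←B1: walk B1 to B0
  B7←B4: walk B4→B3 to B0
  B7←B5: walk B5→B4→B3 to B0
  B0: DF=∅
  B1: DF={B2,B3,B7}
  B2: DF={B3}
  B3: DF={B3,B7}
  B4: DF={B6,B7}
  B5: DF={B7}
  B6: DF={B3}
  B7: DF=∅

φ for a: defs {B0,B2,B3,B5,B6,B7}
  DF⁺ = {B3,B7}

Answer: ["B3", "B7"]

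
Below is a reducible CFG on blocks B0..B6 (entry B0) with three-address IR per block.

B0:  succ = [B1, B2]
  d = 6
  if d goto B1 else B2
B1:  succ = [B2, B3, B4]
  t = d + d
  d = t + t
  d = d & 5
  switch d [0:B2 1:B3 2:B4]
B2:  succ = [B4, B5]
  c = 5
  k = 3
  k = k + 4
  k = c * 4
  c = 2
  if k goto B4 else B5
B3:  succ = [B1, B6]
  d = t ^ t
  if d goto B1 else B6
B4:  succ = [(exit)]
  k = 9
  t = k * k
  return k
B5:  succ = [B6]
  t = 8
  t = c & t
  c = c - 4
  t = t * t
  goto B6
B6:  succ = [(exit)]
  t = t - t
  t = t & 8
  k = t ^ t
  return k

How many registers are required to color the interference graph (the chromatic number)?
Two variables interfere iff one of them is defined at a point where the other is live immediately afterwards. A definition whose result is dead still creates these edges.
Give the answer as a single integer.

Block summaries:
  B0: {d} / ∅
  B1: {d,t} / {d}
  B2: {c,k} / ∅
  B3: {d} / {t}
  B4: {k,t} / ∅
  B5: {c,t} / {c}
  B6: {k,t} / {t}

Backward fixpoint:
  live B0: ∅→{d}
  live B1: {d}→{t}
  live B2: ∅→{c}
  live B3: {t}→{d,t}
  live B4: ∅→∅
  live B5: {c}→{t}
  live B6: {t}→∅

Interference:
  c: {k,t}
  d: {t}
  k: {c,t}
  t: {c,d,k}

Chromatic number:
  lower bound: {c,k,t} mutually conflict ⇒ χ ≥ 3
  assign c→R1 d→R1 k→R2 t→R0 — no edge inside a register ⇒ χ ≤ 3
  χ = 3

Answer: 3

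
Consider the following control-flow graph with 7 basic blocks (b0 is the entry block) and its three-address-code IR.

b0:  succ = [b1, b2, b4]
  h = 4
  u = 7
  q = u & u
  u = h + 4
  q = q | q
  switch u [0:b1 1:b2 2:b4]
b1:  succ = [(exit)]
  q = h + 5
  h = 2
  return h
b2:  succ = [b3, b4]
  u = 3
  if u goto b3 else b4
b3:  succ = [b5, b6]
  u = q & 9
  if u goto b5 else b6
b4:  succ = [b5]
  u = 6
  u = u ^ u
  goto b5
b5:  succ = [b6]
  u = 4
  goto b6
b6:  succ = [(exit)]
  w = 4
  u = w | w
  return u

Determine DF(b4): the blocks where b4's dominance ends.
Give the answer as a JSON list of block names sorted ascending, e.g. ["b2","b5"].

Answer: ["b5"]

Working:
idom tree: b1←b0 b2←b0 b3←b2 b4←b0 b5←b0 b6←b0
Join-block Dom:
  b4: preds {b0,b2}: {b0} ∩ {b0,b2} = {b0}; idom=b0
  b5: preds {b3,b4}: {b0,b2,b3} ∩ {b0,b4} = {b0}; idom=b0
  b6: preds {b3,b5}: {b0,b2,b3} ∩ {b0,b5} = {b0}; idom=b0

DF walk-up:
  join b4 pred b0: · stop@b0
  join b4 pred b2: b2 stop@b0
  join b5 pred b3: b3→b2 stop@b0
  join b5 pred b4: b4 stop@b0
  join b6 pred b3: b3→b2 stop@b0
  join b6 pred b5: b5 stop@b0
  b0: DF=∅
  b1: DF=∅
  b2: DF={b4,b5,b6}
  b3: DF={b5,b6}
  b4: DF={b5}
  b5: DF={b6}
  b6: DF=∅

DF(b4) = ["b5"]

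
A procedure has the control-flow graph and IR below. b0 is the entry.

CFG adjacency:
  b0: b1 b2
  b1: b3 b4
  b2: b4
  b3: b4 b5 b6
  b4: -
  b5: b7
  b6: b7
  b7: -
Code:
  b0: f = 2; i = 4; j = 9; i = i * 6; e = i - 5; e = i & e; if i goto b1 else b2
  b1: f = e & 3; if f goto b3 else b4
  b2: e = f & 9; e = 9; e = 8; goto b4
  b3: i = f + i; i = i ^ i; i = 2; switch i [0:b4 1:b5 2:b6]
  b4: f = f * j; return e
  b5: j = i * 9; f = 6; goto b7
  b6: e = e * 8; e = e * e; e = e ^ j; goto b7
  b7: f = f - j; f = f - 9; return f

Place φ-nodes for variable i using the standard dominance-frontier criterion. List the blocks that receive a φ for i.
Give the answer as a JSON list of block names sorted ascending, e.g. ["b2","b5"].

Answer: ["b4"]

Working:
idom tree: b1←b0 b2←b0 b3←b1 b4←b0 b5←b3 b6←b3 b7←b3
Dom at joins:
  b4: preds {b1,b2,b3}: {b0,b1} ∩ {b0,b2} ∩ {b0,b1,b3} = {b0}; idom=b0
  b7: preds {b5,b6}: {b0,b1,b3,b5} ∩ {b0,b1,b3,b6} = {b0,b1,b3}; idom=b3

DF walk-up:
  b4←b1: walk b1 to b0
  b4←b2: walk b2 to b0
  b4←b3: walk b3→b1 to b0
  b7←b5: walk b5 to b3
  b7←b6: walk b6 to b3
  b0: DF=∅
  b1: DF={b4}
  b2: DF={b4}
  b3: DF={b4}
  b4: DF=∅
  b5: DF={b7}
  b6: DF={b7}
  b7: DF=∅

φ for i: defs {b0,b3}
  DF⁺ = {b4}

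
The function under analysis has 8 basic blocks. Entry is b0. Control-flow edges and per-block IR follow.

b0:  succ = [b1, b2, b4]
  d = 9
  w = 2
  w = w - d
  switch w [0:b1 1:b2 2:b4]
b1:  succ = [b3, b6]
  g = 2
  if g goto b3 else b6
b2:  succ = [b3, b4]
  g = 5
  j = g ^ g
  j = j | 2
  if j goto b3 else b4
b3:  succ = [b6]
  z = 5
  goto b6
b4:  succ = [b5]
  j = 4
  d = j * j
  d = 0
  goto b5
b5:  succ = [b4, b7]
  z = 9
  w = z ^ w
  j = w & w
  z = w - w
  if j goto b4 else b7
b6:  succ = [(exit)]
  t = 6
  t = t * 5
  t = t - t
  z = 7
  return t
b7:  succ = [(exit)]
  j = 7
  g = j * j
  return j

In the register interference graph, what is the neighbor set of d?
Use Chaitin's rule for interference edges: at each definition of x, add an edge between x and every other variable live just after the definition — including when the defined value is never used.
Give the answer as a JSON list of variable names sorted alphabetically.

def/use:
  b0: {d,w} / ∅
  b1: {g} / ∅
  b2: {g,j} / ∅
  b3: {z} / ∅
  b4: {d,j} / ∅
  b5: {j,w,z} / {w}
  b6: {t,z} / ∅
  b7: {g,j} / ∅

Liveness:
  live b0: ∅→{w}
  live b1: ∅→∅
  live b2: {w}→{w}
  live b3: ∅→∅
  live b4: {w}→{w}
  live b5: {w}→{w}
  live b6: ∅→∅
  live b7: ∅→∅

Conflict graph:
  d — {w}
  g — {j,w}
  j — {g,w,z}
  t — {z}
  w — {d,g,j,z}
  z — {j,t,w}

N(d) = ["w"]

Answer: ["w"]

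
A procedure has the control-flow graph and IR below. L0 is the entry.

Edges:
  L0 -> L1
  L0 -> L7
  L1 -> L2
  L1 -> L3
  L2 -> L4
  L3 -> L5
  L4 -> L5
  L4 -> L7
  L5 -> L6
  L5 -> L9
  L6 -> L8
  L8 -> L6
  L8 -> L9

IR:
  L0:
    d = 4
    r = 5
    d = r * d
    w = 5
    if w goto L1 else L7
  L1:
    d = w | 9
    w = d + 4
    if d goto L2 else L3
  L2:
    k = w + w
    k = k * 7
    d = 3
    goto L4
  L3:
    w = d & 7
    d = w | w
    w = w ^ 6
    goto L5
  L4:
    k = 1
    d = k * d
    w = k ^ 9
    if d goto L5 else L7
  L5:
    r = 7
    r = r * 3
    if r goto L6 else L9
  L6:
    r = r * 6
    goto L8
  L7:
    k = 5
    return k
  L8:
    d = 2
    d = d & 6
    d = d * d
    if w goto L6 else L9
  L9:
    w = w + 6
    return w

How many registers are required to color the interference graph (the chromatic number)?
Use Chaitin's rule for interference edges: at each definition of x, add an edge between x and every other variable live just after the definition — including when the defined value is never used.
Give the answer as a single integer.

Block summaries:
  L0 def {d,r,w} use ∅
  L1 def {d,w} use {w}
  L2 def {d,k} use {w}
  L3 def {d,w} use {d}
  L4 def {d,k,w} use {d}
  L5 def {r} use ∅
  L6 def {r} use {r}
  L7 def {k} use ∅
  L8 def {d} use {w}
  L9 def {w} use {w}

Live sets:
  L0 li=∅ lo={w}
  L1 li={w} lo={d,w}
  L2 li={w} lo={d}
  L3 li={d} lo={w}
  L4 li={d} lo={w}
  L5 li={w} lo={r,w}
  L6 li={r,w} lo={r,w}
  L7 li=∅ lo=∅
  L8 li={r,w} lo={r,w}
  L9 li={w} lo=∅

Conflict graph:
  d — {k,r,w}
  k — {d}
  r — {d,w}
  w — {d,r}

Registers:
  {d,r,w} pairwise interfere (3-clique) ⇒ χ ≥ 3
  3-colouring: R0={d}  R1={k,r}  R2={w}
  χ = 3

Answer: 3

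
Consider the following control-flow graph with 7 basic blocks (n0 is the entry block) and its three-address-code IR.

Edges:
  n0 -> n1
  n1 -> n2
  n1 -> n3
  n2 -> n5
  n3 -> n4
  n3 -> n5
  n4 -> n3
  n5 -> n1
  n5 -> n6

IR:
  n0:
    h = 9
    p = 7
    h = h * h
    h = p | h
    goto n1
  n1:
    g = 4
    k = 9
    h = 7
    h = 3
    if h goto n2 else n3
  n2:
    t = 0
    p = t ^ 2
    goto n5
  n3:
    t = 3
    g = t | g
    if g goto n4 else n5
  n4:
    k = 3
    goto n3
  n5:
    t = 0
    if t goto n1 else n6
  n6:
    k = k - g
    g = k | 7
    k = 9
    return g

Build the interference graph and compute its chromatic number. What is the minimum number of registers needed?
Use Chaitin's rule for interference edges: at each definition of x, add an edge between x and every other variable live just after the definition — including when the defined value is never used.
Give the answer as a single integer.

Answer: 4

Analysis:
Per-block:
  n0 def {h,p} use ∅
  n1 def {g,h,k} use ∅
  n2 def {p,t} use ∅
  n3 def {g,t} use {g}
  n4 def {k} use ∅
  n5 def {t} use ∅
  n6 def {g,k} use {g,k}

Backward fixpoint:
  live n0: ∅→∅
  live n1: ∅→{g,k}
  live n2: {g,k}→{g,k}
  live n3: {g,k}→{g,k}
  live n4: {g}→{g,k}
  live n5: {g,k}→{g,k}
  live n6: {g,k}→∅

Interference:
  g↔{h,k,p,t}
  h↔{g,k,p}
  k↔{g,h,p,t}
  p↔{g,h,k}
  t↔{g,k}

Chromatic number:
  lower bound: {g,h,k,p} mutually conflict ⇒ χ ≥ 4
  assign g→c0 h→c2 k→c1 p→c3 t→c2 — no edge inside a register ⇒ χ ≤ 4
  χ = 4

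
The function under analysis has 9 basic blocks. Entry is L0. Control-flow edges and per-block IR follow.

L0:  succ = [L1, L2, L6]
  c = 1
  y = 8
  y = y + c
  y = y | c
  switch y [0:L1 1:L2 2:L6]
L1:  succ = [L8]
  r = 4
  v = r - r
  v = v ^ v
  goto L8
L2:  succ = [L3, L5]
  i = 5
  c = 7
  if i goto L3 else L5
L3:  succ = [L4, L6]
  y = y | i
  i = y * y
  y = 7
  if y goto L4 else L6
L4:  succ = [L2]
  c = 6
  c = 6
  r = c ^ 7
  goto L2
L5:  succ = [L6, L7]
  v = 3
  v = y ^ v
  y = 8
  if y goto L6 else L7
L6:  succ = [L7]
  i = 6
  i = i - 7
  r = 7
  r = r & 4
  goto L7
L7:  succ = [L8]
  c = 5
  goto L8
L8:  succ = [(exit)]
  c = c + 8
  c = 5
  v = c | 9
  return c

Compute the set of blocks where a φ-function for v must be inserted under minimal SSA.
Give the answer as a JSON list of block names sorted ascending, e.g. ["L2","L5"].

idom tree: L1←L0 L2←L0 L3←L2 L4←L3 L5←L2 L6←L0 L7←L0 L8←L0
Join-block Dom:
  L2: preds {L0,L4}: {L0} ∩ {L0,L2,L3,L4} = {L0}; idom=L0
  L6: preds {L0,L3,L5}: {L0} ∩ {L0,L2,L3} ∩ {L0,L2,L5} = {L0}; idom=L0
  L7: preds {L5,L6}: {L0,L2,L5} ∩ {L0,L6} = {L0}; idom=L0
  L8: preds {L1,L7}: {L0,L1} ∩ {L0,L7} = {L0}; idom=L0

DF walk-up:
  join L2 pred L0: · stop@L0
  join L2 pred L4: L4→L3→L2 stop@L0
  join L6 pred L0: · stop@L0
  join L6 pred L3: L3→L2 stop@L0
  join L6 pred L5: L5→L2 stop@L0
  join L7 pred L5: L5→L2 stop@L0
  join L7 pred L6: L6 stop@L0
  join L8 pred L1: L1 stop@L0
  join L8 pred L7: L7 stop@L0
  L0: DF=∅
  L1: DF={L8}
  L2: DF={L2,L6,L7}
  L3: DF={L2,L6}
  L4: DF={L2}
  L5: DF={L6,L7}
  L6: DF={L7}
  L7: DF={L8}
  L8: DF=∅

φ for v: defs {L1,L5,L8}
  DF⁺ = {L6,L7,L8}

Answer: ["L6", "L7", "L8"]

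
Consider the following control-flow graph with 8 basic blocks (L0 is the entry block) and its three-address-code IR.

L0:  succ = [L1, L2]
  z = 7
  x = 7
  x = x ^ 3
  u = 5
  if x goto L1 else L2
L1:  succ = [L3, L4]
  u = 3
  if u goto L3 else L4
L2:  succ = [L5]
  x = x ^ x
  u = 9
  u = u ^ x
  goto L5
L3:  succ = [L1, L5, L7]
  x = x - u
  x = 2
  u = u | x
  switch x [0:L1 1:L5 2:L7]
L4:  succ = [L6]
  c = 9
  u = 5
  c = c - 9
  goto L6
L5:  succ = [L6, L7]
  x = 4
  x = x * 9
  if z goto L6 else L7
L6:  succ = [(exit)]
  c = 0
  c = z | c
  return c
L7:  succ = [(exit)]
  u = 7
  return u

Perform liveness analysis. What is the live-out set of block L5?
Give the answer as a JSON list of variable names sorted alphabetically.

Block summaries:
  L0: def={u,x,z} ue=∅
  L1: def={u} ue=∅
  L2: def={u,x} ue={x}
  L3: def={u,x} ue={u,x}
  L4: def={c,u} ue=∅
  L5: def={x} ue={z}
  L6: def={c} ue={z}
  L7: def={u} ue=∅

Live sets:
  L0 li=∅ lo={x,z}
  L1 li={x,z} lo={u,x,z}
  L2 li={x,z} lo={z}
  L3 li={u,x,z} lo={x,z}
  L4 li={z} lo={z}
  L5 li={z} lo={z}
  L6 li={z} lo=∅
  L7 li=∅ lo=∅

live-out(L5) = ["z"]

Answer: ["z"]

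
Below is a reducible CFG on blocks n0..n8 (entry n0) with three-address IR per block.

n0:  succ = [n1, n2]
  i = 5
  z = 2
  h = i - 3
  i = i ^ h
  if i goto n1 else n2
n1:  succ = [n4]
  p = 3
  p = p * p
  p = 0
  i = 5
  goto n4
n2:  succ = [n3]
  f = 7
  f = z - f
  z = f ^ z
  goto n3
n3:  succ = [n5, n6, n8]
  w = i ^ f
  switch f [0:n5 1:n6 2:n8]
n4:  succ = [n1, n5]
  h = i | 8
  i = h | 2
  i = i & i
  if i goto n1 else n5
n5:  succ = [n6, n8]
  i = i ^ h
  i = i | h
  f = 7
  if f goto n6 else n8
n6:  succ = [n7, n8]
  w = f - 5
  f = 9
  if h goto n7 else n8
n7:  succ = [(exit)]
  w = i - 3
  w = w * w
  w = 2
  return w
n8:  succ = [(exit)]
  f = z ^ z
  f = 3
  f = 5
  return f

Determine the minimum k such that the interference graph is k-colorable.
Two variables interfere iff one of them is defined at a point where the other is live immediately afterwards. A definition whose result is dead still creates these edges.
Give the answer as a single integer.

Answer: 5

Working:
Per-block:
  n0: def={h,i,z} ue=∅
  n1: def={i,p} ue=∅
  n2: def={f,z} ue={z}
  n3: def={w} ue={f,i}
  n4: def={h,i} ue={i}
  n5: def={f,i} ue={h,i}
  n6: def={f,w} ue={f,h}
  n7: def={w} ue={i}
  n8: def={f} ue={z}

Liveness:
  n0 li=∅ lo={h,i,z}
  n1 li={z} lo={i,z}
  n2 li={h,i,z} lo={f,h,i,z}
  n3 li={f,h,i,z} lo={f,h,i,z}
  n4 li={i,z} lo={h,i,z}
  n5 li={h,i,z} lo={f,h,i,z}
  n6 li={f,h,i,z} lo={i,z}
  n7 li={i} lo=∅
  n8 li={z} lo=∅

Conflict graph:
  f — {h,i,w,z}
  h — {f,i,w,z}
  i — {f,h,w,z}
  p — {z}
  w — {f,h,i,z}
  z — {f,h,i,p,w}

Chromatic number:
  clique {f,h,i,w,z} ⇒ need ≥ 5
  5-colouring: r0={z}  r1={f,p}  r2={h}  r3={i}  r4={w}
  χ = 5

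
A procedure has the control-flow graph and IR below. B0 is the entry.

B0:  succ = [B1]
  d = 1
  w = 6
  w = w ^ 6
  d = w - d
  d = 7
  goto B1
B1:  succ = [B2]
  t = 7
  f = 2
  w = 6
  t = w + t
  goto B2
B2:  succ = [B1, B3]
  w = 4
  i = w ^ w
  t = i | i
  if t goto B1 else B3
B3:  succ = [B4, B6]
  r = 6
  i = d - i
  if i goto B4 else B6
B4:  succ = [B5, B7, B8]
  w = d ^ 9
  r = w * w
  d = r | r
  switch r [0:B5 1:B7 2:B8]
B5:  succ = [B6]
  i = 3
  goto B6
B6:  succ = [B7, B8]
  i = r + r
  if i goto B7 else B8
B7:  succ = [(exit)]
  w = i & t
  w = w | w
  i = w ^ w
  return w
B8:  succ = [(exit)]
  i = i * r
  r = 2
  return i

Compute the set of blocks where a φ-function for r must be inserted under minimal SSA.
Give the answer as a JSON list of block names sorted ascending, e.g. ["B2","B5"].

Answer: ["B6", "B7", "B8"]

Working:
idom tree: B1←B0 B2←B1 B3←B2 B4←B3 B5←B4 B6←B3 B7←B3 B8←B3
Dom∩ at merges:
  B1: preds {B0,B2}: {B0} ∩ {B0,B1,B2} = {B0}; idom=B0
  B6: preds {B3,B5}: {B0,B1,B2,B3} ∩ {B0,B1,B2,B3,B4,B5} = {B0,B1,B2,B3}; idom=B3
  B7: preds {B4,B6}: {B0,B1,B2,B3,B4} ∩ {B0,B1,B2,B3,B6} = {B0,B1,B2,B3}; idom=B3
  B8: preds {B4,B6}: {B0,B1,B2,B3,B4} ∩ {B0,B1,B2,B3,B6} = {B0,B1,B2,B3}; idom=B3

DF derivation:
  join B1 pred B0: · stop@B0
  join B1 pred B2: B2→B1 stop@B0
  join B6 pred B3: · stop@B3
  join B6 pred B5: B5→B4 stop@B3
  join B7 pred B4: B4 stop@B3
  join B7 pred B6: B6 stop@B3
  join B8 pred B4: B4 stop@B3
  join B8 pred B6: B6 stop@B3
  B0 → ∅
  B1 → {B1}
  B2 → {B1}
  B3 → ∅
  B4 → {B6,B7,B8}
  B5 → {B6}
  B6 → {B7,B8}
  B7 → ∅
  B8 → ∅

φ for r: defs {B3,B4,B8}
  DF⁺ = {B6,B7,B8}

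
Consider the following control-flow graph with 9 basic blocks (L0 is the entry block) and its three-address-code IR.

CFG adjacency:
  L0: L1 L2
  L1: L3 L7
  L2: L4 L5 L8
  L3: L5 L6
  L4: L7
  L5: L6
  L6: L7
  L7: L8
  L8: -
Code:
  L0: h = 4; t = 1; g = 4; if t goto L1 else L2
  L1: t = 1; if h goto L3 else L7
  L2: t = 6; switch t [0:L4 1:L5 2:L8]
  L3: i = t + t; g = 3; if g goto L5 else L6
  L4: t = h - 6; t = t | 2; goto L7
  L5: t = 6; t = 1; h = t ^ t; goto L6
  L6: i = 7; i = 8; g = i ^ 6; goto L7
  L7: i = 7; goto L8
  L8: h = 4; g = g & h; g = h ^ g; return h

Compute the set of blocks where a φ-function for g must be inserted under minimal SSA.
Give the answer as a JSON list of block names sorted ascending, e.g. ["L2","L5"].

idom tree: L1←L0 L2←L0 L3←L1 L4←L2 L5←L0 L6←L0 L7←L0 L8←L0
Join-block Dom:
  L5: preds {L2,L3}: {L0,L2} ∩ {L0,L1,L3} = {L0}; idom=L0
  L6: preds {L3,L5}: {L0,L1,L3} ∩ {L0,L5} = {L0}; idom=L0
  L7: preds {L1,L4,L6}: {L0,L1} ∩ {L0,L2,L4} ∩ {L0,L6} = {L0}; idom=L0
  L8: preds {L2,L7}: {L0,L2} ∩ {L0,L7} = {L0}; idom=L0

DF walk-up:
  L5←L2: walk L2 to L0
  L5←L3: walk L3→L1 to L0
  L6←L3: walk L3→L1 to L0
  L6←L5: walk L5 to L0
  L7←L1: walk L1 to L0
  L7←L4: walk L4→L2 to L0
  L7←L6: walk L6 to L0
  L8←L2: walk L2 to L0
  L8←L7: walk L7 to L0
  DF(L0)=∅
  DF(L1)={L5,L6,L7}
  DF(L2)={L5,L7,L8}
  DF(L3)={L5,L6}
  DF(L4)={L7}
  DF(L5)={L6}
  DF(L6)={L7}
  DF(L7)={L8}
  DF(L8)=∅

φ for g: defs {L0,L3,L6,L8}
  DF⁺ = {L5,L6,L7,L8}

Answer: ["L5", "L6", "L7", "L8"]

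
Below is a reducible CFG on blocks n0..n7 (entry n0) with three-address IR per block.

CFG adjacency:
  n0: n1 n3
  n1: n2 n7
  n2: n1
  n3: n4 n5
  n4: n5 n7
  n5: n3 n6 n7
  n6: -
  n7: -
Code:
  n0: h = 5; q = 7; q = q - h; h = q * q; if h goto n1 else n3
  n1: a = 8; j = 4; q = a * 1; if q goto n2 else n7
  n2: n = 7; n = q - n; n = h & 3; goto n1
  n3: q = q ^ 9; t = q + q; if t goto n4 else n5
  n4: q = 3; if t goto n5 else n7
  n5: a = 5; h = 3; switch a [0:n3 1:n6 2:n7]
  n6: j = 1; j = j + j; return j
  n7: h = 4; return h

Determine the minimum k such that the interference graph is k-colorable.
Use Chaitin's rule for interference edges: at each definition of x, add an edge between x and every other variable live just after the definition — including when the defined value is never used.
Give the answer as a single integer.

Per-block:
  n0: def={h,q} ue=∅
  n1: def={a,j,q} ue=∅
  n2: def={n} ue={h,q}
  n3: def={q,t} ue={q}
  n4: def={q} ue={t}
  n5: def={a,h} ue=∅
  n6: def={j} ue=∅
  n7: def={h} ue=∅

Backward fixpoint:
  n0: in=∅ out={h,q}
  n1: in={h} out={h,q}
  n2: in={h,q} out={h}
  n3: in={q} out={q,t}
  n4: in={t} out={q}
  n5: in={q} out={q}
  n6: in=∅ out=∅
  n7: in=∅ out=∅

Interference:
  a — {h,j,q}
  h — {a,j,n,q}
  j — {a,h}
  n — {h,q}
  q — {a,h,n,t}
  t — {q}

Registers:
  clique {a,h,j} ⇒ need ≥ 3
  assign a→c2 h→c0 j→c1 n→c2 q→c1 t→c0 — no edge inside a register ⇒ χ ≤ 3
  χ = 3

Answer: 3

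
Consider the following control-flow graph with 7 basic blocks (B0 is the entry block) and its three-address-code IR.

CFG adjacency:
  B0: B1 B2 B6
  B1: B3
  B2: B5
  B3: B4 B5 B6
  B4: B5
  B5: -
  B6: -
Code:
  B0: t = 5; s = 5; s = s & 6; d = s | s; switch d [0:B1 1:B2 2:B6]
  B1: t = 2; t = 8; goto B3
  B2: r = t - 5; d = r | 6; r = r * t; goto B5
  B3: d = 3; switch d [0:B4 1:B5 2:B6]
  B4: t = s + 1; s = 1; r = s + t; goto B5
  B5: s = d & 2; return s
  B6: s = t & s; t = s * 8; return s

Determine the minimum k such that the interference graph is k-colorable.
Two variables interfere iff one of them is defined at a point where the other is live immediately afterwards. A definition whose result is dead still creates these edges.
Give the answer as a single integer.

Block summaries:
  B0: {d,s,t} / ∅
  B1: {t} / ∅
  B2: {d,r} / {t}
  B3: {d} / ∅
  B4: {r,s,t} / {s}
  B5: {s} / {d}
  B6: {s,t} / {s,t}

Liveness:
  B0: in=∅ out={s,t}
  B1: in={s} out={s,t}
  B2: in={t} out={d}
  B3: in={s,t} out={d,s,t}
  B4: in={d,s} out={d}
  B5: in={d} out=∅
  B6: in={s,t} out=∅

Conflict graph:
  d: {r,s,t}
  r: {d,t}
  s: {d,t}
  t: {d,r,s}

Colouring:
  clique {d,r,t} ⇒ need ≥ 3
  assign d→R0 r→R2 s→R2 t→R1 — no edge inside a register ⇒ χ ≤ 3
  χ = 3

Answer: 3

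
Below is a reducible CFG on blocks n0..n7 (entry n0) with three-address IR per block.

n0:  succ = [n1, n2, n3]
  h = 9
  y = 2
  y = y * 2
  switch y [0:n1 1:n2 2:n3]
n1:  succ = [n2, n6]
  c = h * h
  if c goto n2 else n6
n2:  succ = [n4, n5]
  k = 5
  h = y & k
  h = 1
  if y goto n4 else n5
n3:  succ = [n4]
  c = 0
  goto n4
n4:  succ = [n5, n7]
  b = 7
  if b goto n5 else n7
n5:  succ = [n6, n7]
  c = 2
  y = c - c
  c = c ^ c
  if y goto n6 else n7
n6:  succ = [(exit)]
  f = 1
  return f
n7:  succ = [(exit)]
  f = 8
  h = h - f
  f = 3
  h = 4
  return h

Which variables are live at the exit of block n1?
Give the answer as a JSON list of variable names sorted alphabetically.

Block summaries:
  n0: {h,y} / ∅
  n1: {c} / {h}
  n2: {h,k} / {y}
  n3: {c} / ∅
  n4: {b} / ∅
  n5: {c,y} / ∅
  n6: {f} / ∅
  n7: {f,h} / {h}

Liveness:
  n0: in=∅ out={h,y}
  n1: in={h,y} out={y}
  n2: in={y} out={h}
  n3: in={h} out={h}
  n4: in={h} out={h}
  n5: in={h} out={h}
  n6: in=∅ out=∅
  n7: in={h} out=∅

live-out(n1) = ["y"]

Answer: ["y"]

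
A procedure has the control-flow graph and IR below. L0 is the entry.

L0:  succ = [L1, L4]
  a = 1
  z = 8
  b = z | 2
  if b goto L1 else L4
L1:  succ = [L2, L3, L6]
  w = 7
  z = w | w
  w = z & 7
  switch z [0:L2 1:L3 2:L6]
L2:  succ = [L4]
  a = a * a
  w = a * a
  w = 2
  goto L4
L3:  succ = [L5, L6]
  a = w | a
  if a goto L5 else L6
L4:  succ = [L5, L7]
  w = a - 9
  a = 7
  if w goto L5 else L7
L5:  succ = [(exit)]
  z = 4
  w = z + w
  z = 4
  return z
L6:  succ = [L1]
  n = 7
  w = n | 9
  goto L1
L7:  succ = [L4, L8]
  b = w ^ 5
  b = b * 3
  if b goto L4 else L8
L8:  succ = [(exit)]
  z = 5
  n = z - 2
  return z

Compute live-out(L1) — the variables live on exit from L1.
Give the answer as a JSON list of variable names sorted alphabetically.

def/use:
  L0 def {a,b,z} use ∅
  L1 def {w,z} use ∅
  L2 def {a,w} use {a}
  L3 def {a} use {a,w}
  L4 def {a,w} use {a}
  L5 def {w,z} use {w}
  L6 def {n,w} use ∅
  L7 def {b} use {w}
  L8 def {n,z} use ∅

Live sets:
  L0: in=∅ out={a}
  L1: in={a} out={a,w}
  L2: in={a} out={a}
  L3: in={a,w} out={a,w}
  L4: in={a} out={a,w}
  L5: in={w} out=∅
  L6: in={a} out={a}
  L7: in={a,w} out={a}
  L8: in=∅ out=∅

live-out(L1) = ["a", "w"]

Answer: ["a", "w"]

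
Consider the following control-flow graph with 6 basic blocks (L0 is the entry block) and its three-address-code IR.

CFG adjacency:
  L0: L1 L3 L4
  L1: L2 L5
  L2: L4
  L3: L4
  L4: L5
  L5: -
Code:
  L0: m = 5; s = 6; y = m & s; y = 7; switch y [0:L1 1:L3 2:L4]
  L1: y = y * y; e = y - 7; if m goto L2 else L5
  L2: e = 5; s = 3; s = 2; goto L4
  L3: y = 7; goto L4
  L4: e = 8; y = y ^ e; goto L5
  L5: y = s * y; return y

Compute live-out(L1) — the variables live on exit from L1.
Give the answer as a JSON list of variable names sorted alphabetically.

Answer: ["s", "y"]

Analysis:
Block summaries:
  L0: def={m,s,y} ue=∅
  L1: def={e,y} ue={m,y}
  L2: def={e,s} ue=∅
  L3: def={y} ue=∅
  L4: def={e,y} ue={y}
  L5: def={y} ue={s,y}

Live sets:
  live L0: ∅→{m,s,y}
  live L1: {m,s,y}→{s,y}
  live L2: {y}→{s,y}
  live L3: {s}→{s,y}
  live L4: {s,y}→{s,y}
  live L5: {s,y}→∅

live-out(L1) = ["s", "y"]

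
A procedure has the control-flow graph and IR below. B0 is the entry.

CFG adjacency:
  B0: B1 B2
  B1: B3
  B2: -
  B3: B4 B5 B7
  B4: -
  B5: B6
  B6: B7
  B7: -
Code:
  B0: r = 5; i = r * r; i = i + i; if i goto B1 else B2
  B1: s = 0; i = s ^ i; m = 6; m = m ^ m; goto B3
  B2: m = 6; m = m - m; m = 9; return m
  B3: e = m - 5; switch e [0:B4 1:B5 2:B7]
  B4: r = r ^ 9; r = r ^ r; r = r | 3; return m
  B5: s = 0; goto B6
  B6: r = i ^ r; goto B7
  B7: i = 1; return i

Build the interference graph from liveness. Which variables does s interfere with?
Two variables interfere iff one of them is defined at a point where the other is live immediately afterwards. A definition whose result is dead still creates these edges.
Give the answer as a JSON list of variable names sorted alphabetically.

Answer: ["i", "r"]

Derivation:
Block summaries:
  B0: {i,r} / ∅
  B1: {i,m,s} / {i}
  B2: {m} / ∅
  B3: {e} / {m}
  B4: {r} / {m,r}
  B5: {s} / ∅
  B6: {r} / {i,r}
  B7: {i} / ∅

Liveness:
  live B0: ∅→{i,r}
  live B1: {i,r}→{i,m,r}
  live B2: ∅→∅
  live B3: {i,m,r}→{i,m,r}
  live B4: {m,r}→∅
  live B5: {i,r}→{i,r}
  live B6: {i,r}→∅
  live B7: ∅→∅

Interference:
  e: {i,m,r}
  i: {e,m,r,s}
  m: {e,i,r}
  r: {e,i,m,s}
  s: {i,r}

N(s) = ["i", "r"]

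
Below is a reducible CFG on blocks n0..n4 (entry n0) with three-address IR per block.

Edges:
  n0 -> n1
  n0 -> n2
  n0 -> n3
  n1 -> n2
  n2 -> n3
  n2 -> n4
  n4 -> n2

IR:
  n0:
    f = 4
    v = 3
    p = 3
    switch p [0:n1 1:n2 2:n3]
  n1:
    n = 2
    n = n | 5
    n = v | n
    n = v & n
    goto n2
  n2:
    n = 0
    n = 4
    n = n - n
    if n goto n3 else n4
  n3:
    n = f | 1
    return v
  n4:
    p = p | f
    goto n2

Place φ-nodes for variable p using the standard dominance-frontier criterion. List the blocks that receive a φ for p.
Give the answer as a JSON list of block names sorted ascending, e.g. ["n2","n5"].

idom tree: n1←n0 n2←n0 n3←n0 n4←n2
Dom∩ at merges:
  n2: preds {n0,n1,n4}: {n0} ∩ {n0,n1} ∩ {n0,n2,n4} = {n0}; idom=n0
  n3: preds {n0,n2}: {n0} ∩ {n0,n2} = {n0}; idom=n0

DF walk-up:
  join n2 pred n0: · stop@n0
  join n2 pred n1: n1 stop@n0
  join n2 pred n4: n4→n2 stop@n0
  join n3 pred n0: · stop@n0
  join n3 pred n2: n2 stop@n0
  n0: DF=∅
  n1: DF={n2}
  n2: DF={n2,n3}
  n3: DF=∅
  n4: DF={n2}

φ for p: defs {n0,n4}
  DF⁺ = {n2,n3}

Answer: ["n2", "n3"]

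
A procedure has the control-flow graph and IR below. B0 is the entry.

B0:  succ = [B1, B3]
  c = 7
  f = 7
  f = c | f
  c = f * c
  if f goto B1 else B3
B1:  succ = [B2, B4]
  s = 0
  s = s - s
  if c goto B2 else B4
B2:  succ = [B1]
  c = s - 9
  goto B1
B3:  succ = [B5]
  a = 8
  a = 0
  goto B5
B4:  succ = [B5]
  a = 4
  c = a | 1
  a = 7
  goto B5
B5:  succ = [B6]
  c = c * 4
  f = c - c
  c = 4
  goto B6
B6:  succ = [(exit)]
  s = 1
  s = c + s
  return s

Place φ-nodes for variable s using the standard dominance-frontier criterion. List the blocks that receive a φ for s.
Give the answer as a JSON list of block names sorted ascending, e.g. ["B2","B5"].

Answer: ["B1", "B5"]

Working:
idom tree: B1←B0 B2←B1 B3←B0 B4←B1 B5←B0 B6←B5
Dom at joins:
  B1: preds {B0,B2}: {B0} ∩ {B0,B1,B2} = {B0}; idom=B0
  B5: preds {B3,B4}: {B0,B3} ∩ {B0,B1,B4} = {B0}; idom=B0

Frontier:
  join B1 pred B0: · stop@B0
  join B1 pred B2: B2→B1 stop@B0
  join B5 pred B3: B3 stop@B0
  join B5 pred B4: B4→B1 stop@B0
  B0 → ∅
  B1 → {B1,B5}
  B2 → {B1}
  B3 → {B5}
  B4 → {B5}
  B5 → ∅
  B6 → ∅

φ for s: defs {B1,B6}
  DF⁺ = {B1,B5}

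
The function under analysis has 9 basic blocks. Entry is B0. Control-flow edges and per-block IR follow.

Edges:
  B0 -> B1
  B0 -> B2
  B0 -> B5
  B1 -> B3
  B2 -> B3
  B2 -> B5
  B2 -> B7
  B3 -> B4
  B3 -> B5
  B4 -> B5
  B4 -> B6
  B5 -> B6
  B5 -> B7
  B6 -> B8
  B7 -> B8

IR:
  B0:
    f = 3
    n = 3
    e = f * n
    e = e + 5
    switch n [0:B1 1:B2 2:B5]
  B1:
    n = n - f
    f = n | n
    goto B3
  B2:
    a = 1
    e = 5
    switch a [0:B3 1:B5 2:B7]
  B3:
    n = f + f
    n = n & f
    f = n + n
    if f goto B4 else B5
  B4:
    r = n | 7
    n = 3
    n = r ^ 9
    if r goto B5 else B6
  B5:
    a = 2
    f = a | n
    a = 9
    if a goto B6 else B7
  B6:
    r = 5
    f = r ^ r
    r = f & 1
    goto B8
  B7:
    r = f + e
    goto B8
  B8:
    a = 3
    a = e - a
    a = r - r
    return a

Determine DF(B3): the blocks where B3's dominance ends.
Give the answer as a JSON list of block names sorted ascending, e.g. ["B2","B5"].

Answer: ["B5", "B6"]

Working:
idom tree: B1←B0 B2←B0 B3←B0 B4←B3 B5←B0 B6←B0 B7←B0 B8←B0
Dom∩ at merges:
  B3: preds {B1,B2}: {B0,B1} ∩ {B0,B2} = {B0}; idom=B0
  B5: preds {B0,B2,B3,B4}: {B0} ∩ {B0,B2} ∩ {B0,B3} ∩ {B0,B3,B4} = {B0}; idom=B0
  B6: preds {B4,B5}: {B0,B3,B4} ∩ {B0,B5} = {B0}; idom=B0
  B7: preds {B2,B5}: {B0,B2} ∩ {B0,B5} = {B0}; idom=B0
  B8: preds {B6,B7}: {B0,B6} ∩ {B0,B7} = {B0}; idom=B0

DF derivation:
  B3←B1: walk B1 to B0
  B3←B2: walk B2 to B0
  B5←B0: walk · to B0
  B5←B2: walk B2 to B0
  B5←B3: walk B3 to B0
  B5←B4: walk B4→B3 to B0
  B6←B4: walk B4→B3 to B0
  B6←B5: walk B5 to B0
  B7←B2: walk B2 to B0
  B7←B5: walk B5 to B0
  B8←B6: walk B6 to B0
  B8←B7: walk B7 to B0
  DF(B0)=∅
  DF(B1)={B3}
  DF(B2)={B3,B5,B7}
  DF(B3)={B5,B6}
  DF(B4)={B5,B6}
  DF(B5)={B6,B7}
  DF(B6)={B8}
  DF(B7)={B8}
  DF(B8)=∅

DF(B3) = ["B5", "B6"]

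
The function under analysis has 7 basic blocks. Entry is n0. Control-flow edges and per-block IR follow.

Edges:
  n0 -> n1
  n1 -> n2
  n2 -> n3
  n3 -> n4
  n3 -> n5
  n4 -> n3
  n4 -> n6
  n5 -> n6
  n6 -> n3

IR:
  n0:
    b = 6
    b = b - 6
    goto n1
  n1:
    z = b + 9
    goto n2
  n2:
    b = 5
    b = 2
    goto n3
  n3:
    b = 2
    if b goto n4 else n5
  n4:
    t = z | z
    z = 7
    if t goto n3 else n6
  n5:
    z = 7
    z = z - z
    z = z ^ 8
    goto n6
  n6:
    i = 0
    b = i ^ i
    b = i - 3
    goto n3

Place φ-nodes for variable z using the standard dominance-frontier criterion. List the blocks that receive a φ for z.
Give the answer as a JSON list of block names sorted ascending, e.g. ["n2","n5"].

idom tree: n1←n0 n2←n1 n3←n2 n4←n3 n5←n3 n6←n3
Join-block Dom:
  n3: preds {n2,n4,n6}: {n0,n1,n2} ∩ {n0,n1,n2,n3,n4} ∩ {n0,n1,n2,n3,n6} = {n0,n1,n2}; idom=n2
  n6: preds {n4,n5}: {n0,n1,n2,n3,n4} ∩ {n0,n1,n2,n3,n5} = {n0,n1,n2,n3}; idom=n3

Frontier:
  n3←n2: walk · to n2
  n3←n4: walk n4→n3 to n2
  n3←n6: walk n6→n3 to n2
  n6←n4: walk n4 to n3
  n6←n5: walk n5 to n3
  n0 → ∅
  n1 → ∅
  n2 → ∅
  n3 → {n3}
  n4 → {n3,n6}
  n5 → {n6}
  n6 → {n3}

φ for z: defs {n1,n4,n5}
  DF⁺ = {n3,n6}

Answer: ["n3", "n6"]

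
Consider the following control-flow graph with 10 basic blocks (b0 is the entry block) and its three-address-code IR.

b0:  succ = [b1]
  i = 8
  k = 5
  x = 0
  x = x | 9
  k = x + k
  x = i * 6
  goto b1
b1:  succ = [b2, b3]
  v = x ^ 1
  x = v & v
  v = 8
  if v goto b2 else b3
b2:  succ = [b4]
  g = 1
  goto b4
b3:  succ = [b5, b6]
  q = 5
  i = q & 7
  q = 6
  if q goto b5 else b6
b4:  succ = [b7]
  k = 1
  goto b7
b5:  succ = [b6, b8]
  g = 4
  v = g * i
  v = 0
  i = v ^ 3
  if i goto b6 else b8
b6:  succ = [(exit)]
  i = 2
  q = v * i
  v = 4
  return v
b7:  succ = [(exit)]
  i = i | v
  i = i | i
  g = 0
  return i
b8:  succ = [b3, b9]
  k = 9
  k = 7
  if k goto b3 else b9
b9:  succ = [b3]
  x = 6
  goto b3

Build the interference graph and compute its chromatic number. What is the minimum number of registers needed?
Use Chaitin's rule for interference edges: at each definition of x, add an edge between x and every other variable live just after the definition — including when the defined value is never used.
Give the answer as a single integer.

Answer: 4

Analysis:
Per-block:
  b0: def={i,k,x} ue=∅
  b1: def={v,x} ue={x}
  b2: def={g} ue=∅
  b3: def={i,q} ue=∅
  b4: def={k} ue=∅
  b5: def={g,i,v} ue={i}
  b6: def={i,q,v} ue={v}
  b7: def={g,i} ue={i,v}
  b8: def={k} ue=∅
  b9: def={x} ue=∅

Liveness:
  b0: in=∅ out={i,x}
  b1: in={i,x} out={i,v}
  b2: in={i,v} out={i,v}
  b3: in={v} out={i,v}
  b4: in={i,v} out={i,v}
  b5: in={i} out={v}
  b6: in={v} out=∅
  b7: in={i,v} out=∅
  b8: in={v} out={v}
  b9: in={v} out={v}

Interfere edges:
  g — {i,v}
  i — {g,k,q,v,x}
  k — {i,v,x}
  q — {i,v}
  v — {g,i,k,q,x}
  x — {i,k,v}

Registers:
  {i,k,v,x} pairwise interfere (4-clique) ⇒ χ ≥ 4
  4-colouring: R0={i}  R1={v}  R2={g,k,q}  R3={x}
  χ = 4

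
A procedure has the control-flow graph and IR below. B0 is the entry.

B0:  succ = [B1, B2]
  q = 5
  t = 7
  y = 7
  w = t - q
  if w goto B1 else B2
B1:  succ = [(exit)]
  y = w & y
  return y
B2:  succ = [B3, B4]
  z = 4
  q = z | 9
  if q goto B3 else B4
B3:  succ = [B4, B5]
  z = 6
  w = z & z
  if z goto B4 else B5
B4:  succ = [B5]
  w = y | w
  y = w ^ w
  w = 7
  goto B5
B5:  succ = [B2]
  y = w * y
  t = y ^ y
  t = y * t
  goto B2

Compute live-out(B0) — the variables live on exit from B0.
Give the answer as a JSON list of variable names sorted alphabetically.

Block summaries:
  B0: def={q,t,w,y} ue=∅
  B1: def={y} ue={w,y}
  B2: def={q,z} ue=∅
  B3: def={w,z} ue=∅
  B4: def={w,y} ue={w,y}
  B5: def={t,y} ue={w,y}

Backward fixpoint:
  B0: in=∅ out={w,y}
  B1: in={w,y} out=∅
  B2: in={w,y} out={w,y}
  B3: in={y} out={w,y}
  B4: in={w,y} out={w,y}
  B5: in={w,y} out={w,y}

live-out(B0) = ["w", "y"]

Answer: ["w", "y"]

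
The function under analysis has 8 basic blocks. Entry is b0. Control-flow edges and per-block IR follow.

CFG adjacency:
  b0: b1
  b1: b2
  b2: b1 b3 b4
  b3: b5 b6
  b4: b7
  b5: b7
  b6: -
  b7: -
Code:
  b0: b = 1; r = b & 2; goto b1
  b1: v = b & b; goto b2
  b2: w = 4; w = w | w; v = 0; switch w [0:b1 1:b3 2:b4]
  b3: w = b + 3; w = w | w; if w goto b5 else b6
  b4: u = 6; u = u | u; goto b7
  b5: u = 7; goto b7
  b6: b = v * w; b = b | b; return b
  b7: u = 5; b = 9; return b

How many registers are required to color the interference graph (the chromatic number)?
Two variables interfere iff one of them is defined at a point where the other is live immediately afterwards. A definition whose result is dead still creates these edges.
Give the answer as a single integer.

Per-block:
  b0: {b,r} / ∅
  b1: {v} / {b}
  b2: {v,w} / ∅
  b3: {w} / {b}
  b4: {u} / ∅
  b5: {u} / ∅
  b6: {b} / {v,w}
  b7: {b,u} / ∅

Liveness:
  b0 li=∅ lo={b}
  b1 li={b} lo={b}
  b2 li={b} lo={b,v}
  b3 li={b,v} lo={v,w}
  b4 li=∅ lo=∅
  b5 li=∅ lo=∅
  b6 li={v,w} lo=∅
  b7 li=∅ lo=∅

Conflict graph:
  b — {r,v,w}
  r — {b}
  u — ∅
  v — {b,w}
  w — {b,v}

Registers:
  {b,v,w} pairwise interfere (3-clique) ⇒ χ ≥ 3
  3-colouring: R0={b,u}  R1={r,v}  R2={w}
  χ = 3

Answer: 3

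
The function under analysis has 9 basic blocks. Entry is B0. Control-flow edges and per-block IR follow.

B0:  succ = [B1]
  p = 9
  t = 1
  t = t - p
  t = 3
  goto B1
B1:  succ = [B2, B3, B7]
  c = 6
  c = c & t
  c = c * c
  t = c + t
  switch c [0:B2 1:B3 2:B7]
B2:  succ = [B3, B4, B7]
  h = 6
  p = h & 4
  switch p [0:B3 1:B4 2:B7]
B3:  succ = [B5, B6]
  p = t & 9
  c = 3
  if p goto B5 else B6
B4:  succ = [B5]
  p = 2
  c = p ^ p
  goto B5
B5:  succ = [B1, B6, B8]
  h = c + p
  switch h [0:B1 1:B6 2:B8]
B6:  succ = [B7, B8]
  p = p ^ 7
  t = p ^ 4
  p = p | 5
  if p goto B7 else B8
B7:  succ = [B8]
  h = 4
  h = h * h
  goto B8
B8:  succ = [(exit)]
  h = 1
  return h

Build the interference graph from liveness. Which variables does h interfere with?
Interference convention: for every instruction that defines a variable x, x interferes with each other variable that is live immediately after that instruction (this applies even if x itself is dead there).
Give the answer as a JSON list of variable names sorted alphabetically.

Block summaries:
  B0 def {p,t} use ∅
  B1 def {c,t} use {t}
  B2 def {h,p} use ∅
  B3 def {c,p} use {t}
  B4 def {c,p} use ∅
  B5 def {h} use {c,p}
  B6 def {p,t} use {p}
  B7 def {h} use ∅
  B8 def {h} use ∅

Liveness:
  B0: in=∅ out={t}
  B1: in={t} out={t}
  B2: in={t} out={t}
  B3: in={t} out={c,p,t}
  B4: in={t} out={c,p,t}
  B5: in={c,p,t} out={p,t}
  B6: in={p} out=∅
  B7: in=∅ out=∅
  B8: in=∅ out=∅

Conflict graph:
  c — {p,t}
  h — {p,t}
  p — {c,h,t}
  t — {c,h,p}

N(h) = ["p", "t"]

Answer: ["p", "t"]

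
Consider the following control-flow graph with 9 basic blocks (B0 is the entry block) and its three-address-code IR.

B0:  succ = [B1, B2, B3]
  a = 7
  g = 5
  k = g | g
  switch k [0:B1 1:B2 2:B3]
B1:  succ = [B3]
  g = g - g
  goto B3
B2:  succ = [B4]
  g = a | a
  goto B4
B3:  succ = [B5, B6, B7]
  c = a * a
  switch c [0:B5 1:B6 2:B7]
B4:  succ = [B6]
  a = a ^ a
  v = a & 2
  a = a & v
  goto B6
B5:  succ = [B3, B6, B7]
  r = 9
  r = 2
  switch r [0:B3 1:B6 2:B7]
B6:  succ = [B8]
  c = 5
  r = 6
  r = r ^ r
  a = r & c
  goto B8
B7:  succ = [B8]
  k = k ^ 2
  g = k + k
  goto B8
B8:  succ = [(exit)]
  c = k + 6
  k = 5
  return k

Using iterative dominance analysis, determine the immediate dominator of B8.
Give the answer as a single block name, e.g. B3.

Answer: B0

Working:
idom tree: B1←B0 B2←B0 B3←B0 B4←B2 B5←B3 B6←B0 B7←B3 B8←B0
Dom at joins:
  B3: preds {B0,B1,B5}: {B0} ∩ {B0,B1} ∩ {B0,B3,B5} = {B0}; idom=B0
  B6: preds {B3,B4,B5}: {B0,B3} ∩ {B0,B2,B4} ∩ {B0,B3,B5} = {B0}; idom=B0
  B7: preds {B3,B5}: {B0,B3} ∩ {B0,B3,B5} = {B0,B3}; idom=B3
  B8: preds {B6,B7}: {B0,B6} ∩ {B0,B3,B7} = {B0}; idom=B0

idom(B8) = B0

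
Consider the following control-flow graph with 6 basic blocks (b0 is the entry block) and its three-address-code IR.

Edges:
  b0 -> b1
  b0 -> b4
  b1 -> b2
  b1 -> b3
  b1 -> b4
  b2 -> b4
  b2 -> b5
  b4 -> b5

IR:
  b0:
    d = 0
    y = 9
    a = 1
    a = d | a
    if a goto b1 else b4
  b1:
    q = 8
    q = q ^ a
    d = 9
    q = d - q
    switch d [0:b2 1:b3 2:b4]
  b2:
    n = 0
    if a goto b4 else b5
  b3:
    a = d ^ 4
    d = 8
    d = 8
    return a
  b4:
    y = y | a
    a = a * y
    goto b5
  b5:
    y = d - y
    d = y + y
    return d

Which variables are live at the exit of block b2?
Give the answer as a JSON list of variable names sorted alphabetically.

Answer: ["a", "d", "y"]

Derivation:
Per-block:
  b0: def={a,d,y} ue=∅
  b1: def={d,q} ue={a}
  b2: def={n} ue={a}
  b3: def={a,d} ue={d}
  b4: def={a,y} ue={a,y}
  b5: def={d,y} ue={d,y}

Liveness:
  live b0: ∅→{a,d,y}
  live b1: {a,y}→{a,d,y}
  live b2: {a,d,y}→{a,d,y}
  live b3: {d}→∅
  live b4: {a,d,y}→{d,y}
  live b5: {d,y}→∅

live-out(b2) = ["a", "d", "y"]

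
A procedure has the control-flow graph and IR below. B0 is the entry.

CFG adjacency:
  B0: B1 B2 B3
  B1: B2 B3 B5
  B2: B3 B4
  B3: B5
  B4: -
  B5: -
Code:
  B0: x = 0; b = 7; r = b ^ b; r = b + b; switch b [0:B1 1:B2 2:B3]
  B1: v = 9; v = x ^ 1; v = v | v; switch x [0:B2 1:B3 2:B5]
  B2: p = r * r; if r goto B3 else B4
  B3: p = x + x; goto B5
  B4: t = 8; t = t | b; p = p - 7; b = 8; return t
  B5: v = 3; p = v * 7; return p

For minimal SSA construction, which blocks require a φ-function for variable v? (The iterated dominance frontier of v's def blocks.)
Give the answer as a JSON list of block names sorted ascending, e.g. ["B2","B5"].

idom tree: B1←B0 B2←B0 B3←B0 B4←B2 B5←B0
Dom at joins:
  B2: preds {B0,B1}: {B0} ∩ {B0,B1} = {B0}; idom=B0
  B3: preds {B0,B1,B2}: {B0} ∩ {B0,B1} ∩ {B0,B2} = {B0}; idom=B0
  B5: preds {B1,B3}: {B0,B1} ∩ {B0,B3} = {B0}; idom=B0

DF derivation:
  B2←B0: walk · to B0
  B2←B1: walk B1 to B0
  B3←B0: walk · to B0
  B3←B1: walk B1 to B0
  B3←B2: walk B2 to B0
  B5←B1: walk B1 to B0
  B5←B3: walk B3 to B0
  B0 → ∅
  B1 → {B2,B3,B5}
  B2 → {B3}
  B3 → {B5}
  B4 → ∅
  B5 → ∅

φ for v: defs {B1,B5}
  DF⁺ = {B2,B3,B5}

Answer: ["B2", "B3", "B5"]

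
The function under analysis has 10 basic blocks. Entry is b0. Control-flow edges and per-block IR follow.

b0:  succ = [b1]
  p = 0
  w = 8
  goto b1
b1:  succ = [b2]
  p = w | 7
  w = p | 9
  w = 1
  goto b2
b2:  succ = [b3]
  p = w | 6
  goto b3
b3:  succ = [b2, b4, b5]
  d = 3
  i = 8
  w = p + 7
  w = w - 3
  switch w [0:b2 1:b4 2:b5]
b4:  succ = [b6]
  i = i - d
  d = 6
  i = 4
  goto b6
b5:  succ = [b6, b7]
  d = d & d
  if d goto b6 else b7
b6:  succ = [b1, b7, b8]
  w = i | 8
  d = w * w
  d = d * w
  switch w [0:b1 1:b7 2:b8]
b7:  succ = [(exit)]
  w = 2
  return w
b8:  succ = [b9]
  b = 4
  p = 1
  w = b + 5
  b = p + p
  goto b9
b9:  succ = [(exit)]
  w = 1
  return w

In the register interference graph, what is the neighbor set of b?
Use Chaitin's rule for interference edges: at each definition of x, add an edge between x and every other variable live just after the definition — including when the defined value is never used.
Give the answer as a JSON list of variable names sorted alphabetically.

Answer: ["p"]

Analysis:
def/use:
  b0: def={p,w} ue=∅
  b1: def={p,w} ue={w}
  b2: def={p} ue={w}
  b3: def={d,i,w} ue={p}
  b4: def={d,i} ue={d,i}
  b5: def={d} ue={d}
  b6: def={d,w} ue={i}
  b7: def={w} ue=∅
  b8: def={b,p,w} ue=∅
  b9: def={w} ue=∅

Backward fixpoint:
  live b0: ∅→{w}
  live b1: {w}→{w}
  live b2: {w}→{p}
  live b3: {p}→{d,i,w}
  live b4: {d,i}→{i}
  live b5: {d,i}→{i}
  live b6: {i}→{w}
  live b7: ∅→∅
  live b8: ∅→∅
  live b9: ∅→∅

Interfere edges:
  b: {p}
  d: {i,p,w}
  i: {d,p,w}
  p: {b,d,i,w}
  w: {d,i,p}

N(b) = ["p"]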